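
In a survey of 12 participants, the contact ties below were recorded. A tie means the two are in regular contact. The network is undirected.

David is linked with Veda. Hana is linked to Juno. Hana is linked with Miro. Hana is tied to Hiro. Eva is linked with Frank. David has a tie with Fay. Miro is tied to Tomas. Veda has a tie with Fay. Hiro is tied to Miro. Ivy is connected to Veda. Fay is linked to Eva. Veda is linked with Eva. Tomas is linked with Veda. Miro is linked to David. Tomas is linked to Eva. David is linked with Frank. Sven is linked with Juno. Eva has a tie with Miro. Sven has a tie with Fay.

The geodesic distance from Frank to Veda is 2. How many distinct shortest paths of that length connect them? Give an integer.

The shortest distance is 2. The length-2 paths are: Frank–David–Veda; Frank–Eva–Veda.
That gives 2 distinct shortest paths.

2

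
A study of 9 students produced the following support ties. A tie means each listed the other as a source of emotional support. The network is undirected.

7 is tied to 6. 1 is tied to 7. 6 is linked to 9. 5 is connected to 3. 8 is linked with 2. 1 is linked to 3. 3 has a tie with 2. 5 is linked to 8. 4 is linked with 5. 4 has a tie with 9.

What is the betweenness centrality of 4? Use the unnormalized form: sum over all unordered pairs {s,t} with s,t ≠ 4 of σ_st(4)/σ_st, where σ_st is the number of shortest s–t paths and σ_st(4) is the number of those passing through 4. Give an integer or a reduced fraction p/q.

Pairs whose geodesics pass through 4 — 2–9: 2/2; 8–9: 1; 8–6: 1; 5–9: 1; 5–6: 1; 9–3: 1.
All other pairs contribute 0.
Summing the contributions gives betweenness(4) = 6.

6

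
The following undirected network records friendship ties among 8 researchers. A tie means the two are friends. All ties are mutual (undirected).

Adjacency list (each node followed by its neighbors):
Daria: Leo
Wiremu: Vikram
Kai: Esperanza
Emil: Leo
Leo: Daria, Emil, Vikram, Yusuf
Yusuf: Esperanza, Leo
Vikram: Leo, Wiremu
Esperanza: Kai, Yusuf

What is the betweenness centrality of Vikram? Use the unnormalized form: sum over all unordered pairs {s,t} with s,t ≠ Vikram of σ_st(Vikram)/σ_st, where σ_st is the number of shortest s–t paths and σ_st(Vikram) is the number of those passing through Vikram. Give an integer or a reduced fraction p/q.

Pairs whose geodesics pass through Vikram — Emil–Wiremu: 1; Leo–Wiremu: 1; Esperanza–Wiremu: 1; Kai–Wiremu: 1; Daria–Wiremu: 1; Yusuf–Wiremu: 1.
All other pairs contribute 0.
Summing the contributions gives betweenness(Vikram) = 6.

6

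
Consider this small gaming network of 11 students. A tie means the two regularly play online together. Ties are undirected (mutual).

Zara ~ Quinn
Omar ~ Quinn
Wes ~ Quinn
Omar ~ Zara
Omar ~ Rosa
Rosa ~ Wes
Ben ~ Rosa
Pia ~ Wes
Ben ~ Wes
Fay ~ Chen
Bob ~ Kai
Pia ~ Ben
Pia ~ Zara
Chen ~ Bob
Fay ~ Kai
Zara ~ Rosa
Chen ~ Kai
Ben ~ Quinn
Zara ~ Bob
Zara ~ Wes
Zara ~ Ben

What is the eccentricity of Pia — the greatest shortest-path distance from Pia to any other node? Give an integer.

Distances from Pia: Ben:1, Bob:2, Chen:3, Fay:4, Kai:3, Omar:2, Quinn:2, Rosa:2, Wes:1, Zara:1.
The largest is 4 (to Fay), so the eccentricity of Pia is 4.

4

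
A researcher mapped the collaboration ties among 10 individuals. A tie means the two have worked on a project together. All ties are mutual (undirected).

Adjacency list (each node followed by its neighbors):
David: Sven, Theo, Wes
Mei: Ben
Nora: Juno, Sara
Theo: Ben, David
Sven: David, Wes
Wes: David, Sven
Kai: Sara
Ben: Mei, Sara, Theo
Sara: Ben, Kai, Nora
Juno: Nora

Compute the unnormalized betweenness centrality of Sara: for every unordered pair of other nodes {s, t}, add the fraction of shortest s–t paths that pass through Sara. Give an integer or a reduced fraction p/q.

20

Pairs whose geodesics pass through Sara — Nora–Sven: 1; Nora–Ben: 1; Nora–Wes: 1; Nora–Mei: 1; Nora–Theo: 1; Nora–David: 1; Nora–Kai: 1; Sven–Juno: 1; Sven–Kai: 1; Juno–Ben: 1; Juno–Wes: 1; Juno–Mei: 1; Juno–Theo: 1; Juno–David: 1 … (+6 more pairs).
All other pairs contribute 0.
Summing the contributions gives betweenness(Sara) = 20.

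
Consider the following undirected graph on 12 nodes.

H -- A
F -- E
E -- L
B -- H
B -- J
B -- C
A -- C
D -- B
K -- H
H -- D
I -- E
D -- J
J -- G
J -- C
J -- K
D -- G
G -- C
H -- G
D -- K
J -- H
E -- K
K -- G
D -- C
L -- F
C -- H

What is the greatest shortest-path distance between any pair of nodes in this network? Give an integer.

4

Eccentricity of each node (its greatest distance to any other): A:4, B:4, C:4, D:3, E:3, F:4, G:3, H:3, I:4, J:3, K:2, L:4.
The maximum eccentricity is 4, realized for instance by the pair A–L via A – H – K – E – L. So the diameter is 4.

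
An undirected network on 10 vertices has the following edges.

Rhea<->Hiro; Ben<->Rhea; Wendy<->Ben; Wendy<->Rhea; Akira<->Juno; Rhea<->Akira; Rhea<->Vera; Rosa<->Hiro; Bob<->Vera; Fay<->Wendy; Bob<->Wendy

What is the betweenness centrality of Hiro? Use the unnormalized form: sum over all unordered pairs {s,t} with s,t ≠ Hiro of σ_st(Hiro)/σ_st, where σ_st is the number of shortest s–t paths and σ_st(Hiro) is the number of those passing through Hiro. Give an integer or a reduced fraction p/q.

Pairs whose geodesics pass through Hiro — Bob–Rosa: 2/2; Ben–Rosa: 1; Wendy–Rosa: 1; Fay–Rosa: 1; Rosa–Juno: 1; Rosa–Rhea: 1; Rosa–Akira: 1; Rosa–Vera: 1.
All other pairs contribute 0.
Summing the contributions gives betweenness(Hiro) = 8.

8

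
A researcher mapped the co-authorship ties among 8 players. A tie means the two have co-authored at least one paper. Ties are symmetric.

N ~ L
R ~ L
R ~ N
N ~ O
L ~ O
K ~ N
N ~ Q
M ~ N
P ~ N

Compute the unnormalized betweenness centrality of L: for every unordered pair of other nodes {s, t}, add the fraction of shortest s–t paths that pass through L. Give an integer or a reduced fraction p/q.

1/2

Pairs whose geodesics pass through L — O–R: 1/2.
All other pairs contribute 0.
Summing the contributions gives betweenness(L) = 1/2.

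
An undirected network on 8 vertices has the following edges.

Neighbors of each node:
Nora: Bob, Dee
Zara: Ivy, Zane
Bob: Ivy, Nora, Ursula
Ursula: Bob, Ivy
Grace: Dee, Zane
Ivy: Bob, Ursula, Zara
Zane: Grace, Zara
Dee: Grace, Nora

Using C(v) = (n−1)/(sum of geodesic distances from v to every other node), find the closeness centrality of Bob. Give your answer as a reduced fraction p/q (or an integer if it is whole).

7/13

Distances from Bob: Dee:2, Grace:3, Ivy:1, Nora:1, Ursula:1, Zane:3, Zara:2. Sum = 13.
n = 8, so closeness = 7/13.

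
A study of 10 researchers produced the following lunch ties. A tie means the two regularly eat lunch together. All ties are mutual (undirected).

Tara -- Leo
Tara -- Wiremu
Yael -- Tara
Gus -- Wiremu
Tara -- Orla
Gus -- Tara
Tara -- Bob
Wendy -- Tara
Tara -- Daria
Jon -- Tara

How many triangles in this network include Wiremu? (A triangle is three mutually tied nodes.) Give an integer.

1

Wiremu's neighbors: Gus and Tara.
Neighbor pairs that are themselves tied: Wiremu–Gus–Tara. Each forms one triangle with Wiremu, for 1 in total.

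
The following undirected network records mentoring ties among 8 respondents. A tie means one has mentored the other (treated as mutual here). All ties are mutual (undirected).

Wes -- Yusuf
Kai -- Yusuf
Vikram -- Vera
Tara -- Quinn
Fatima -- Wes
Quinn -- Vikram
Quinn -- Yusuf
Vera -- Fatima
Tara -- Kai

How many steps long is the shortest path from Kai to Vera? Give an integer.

4

One shortest route is Kai – Yusuf – Wes – Fatima – Vera, which uses 4 edges, and at distance 3 from Kai we only reach {Fatima, Vikram}, which does not include Vera. So d(Kai,Vera) = 4.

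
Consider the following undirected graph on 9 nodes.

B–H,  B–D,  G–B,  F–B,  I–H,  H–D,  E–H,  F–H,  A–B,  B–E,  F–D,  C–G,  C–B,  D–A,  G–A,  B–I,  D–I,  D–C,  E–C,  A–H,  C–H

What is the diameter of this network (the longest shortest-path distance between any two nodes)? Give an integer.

2

Eccentricity of each node (its greatest distance to any other): A:2, B:1, C:2, D:2, E:2, F:2, G:2, H:2, I:2.
The maximum eccentricity is 2, realized for instance by the pair D–G via D – B – G. So the diameter is 2.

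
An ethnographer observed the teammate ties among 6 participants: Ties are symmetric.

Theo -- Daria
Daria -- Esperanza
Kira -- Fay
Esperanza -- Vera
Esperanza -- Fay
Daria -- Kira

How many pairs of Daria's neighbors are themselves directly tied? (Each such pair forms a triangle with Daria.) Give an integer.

Daria's neighbors are Esperanza, Kira, and Theo, but none of them are tied to each other, so no triangle contains Daria.

0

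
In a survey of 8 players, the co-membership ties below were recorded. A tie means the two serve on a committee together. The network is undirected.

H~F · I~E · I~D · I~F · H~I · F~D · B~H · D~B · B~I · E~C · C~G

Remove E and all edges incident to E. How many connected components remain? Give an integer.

2

Without E, the remaining ties split the others into: {C, G}; {B, D, F, H, I}.
That's 2 separate components.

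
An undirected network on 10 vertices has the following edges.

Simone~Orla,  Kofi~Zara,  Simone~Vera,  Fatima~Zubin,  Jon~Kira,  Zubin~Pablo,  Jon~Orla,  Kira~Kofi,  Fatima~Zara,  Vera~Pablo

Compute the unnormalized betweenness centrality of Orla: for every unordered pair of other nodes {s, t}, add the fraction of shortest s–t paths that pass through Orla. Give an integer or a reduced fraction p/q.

Pairs whose geodesics pass through Orla — Vera–Kofi: 1/2; Vera–Kira: 1; Vera–Jon: 1; Pablo–Kira: 1/2; Pablo–Jon: 1; Zubin–Jon: 1/2; Zara–Simone: 1/2; Kofi–Simone: 1; Kira–Simone: 1; Jon–Simone: 1.
All other pairs contribute 0.
Summing the contributions gives betweenness(Orla) = 8.

8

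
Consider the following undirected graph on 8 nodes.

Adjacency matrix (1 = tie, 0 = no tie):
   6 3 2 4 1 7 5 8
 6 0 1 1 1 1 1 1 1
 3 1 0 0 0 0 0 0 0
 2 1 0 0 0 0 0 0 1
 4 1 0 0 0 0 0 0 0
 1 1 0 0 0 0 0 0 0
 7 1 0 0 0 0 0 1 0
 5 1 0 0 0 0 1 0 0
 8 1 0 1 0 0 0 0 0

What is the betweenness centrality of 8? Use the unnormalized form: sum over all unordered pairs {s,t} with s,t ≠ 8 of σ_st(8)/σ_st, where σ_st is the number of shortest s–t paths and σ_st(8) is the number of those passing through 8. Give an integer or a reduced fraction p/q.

No shortest path between any pair of other nodes passes through 8.
Summing the contributions gives betweenness(8) = 0.

0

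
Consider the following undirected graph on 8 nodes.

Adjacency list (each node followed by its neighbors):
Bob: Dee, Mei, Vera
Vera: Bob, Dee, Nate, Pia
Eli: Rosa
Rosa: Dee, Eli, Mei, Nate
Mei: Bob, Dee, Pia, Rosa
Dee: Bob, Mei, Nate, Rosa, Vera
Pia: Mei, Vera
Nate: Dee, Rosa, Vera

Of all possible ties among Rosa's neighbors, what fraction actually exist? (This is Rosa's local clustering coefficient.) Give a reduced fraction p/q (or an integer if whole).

1/3

Rosa's neighbors: Dee, Eli, Mei, and Nate (k = 4).
Possible neighbor pairs: C(4,2) = 6. Edges among them: Dee–Mei, Dee–Nate → e = 2.
Clustering(Rosa) = 2/6 = 1/3.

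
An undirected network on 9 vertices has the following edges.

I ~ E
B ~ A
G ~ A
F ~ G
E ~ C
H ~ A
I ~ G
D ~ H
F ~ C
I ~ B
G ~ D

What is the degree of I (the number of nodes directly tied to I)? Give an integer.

3

I is directly tied to B, E, and G. That is 3 neighbors, so the degree of I is 3.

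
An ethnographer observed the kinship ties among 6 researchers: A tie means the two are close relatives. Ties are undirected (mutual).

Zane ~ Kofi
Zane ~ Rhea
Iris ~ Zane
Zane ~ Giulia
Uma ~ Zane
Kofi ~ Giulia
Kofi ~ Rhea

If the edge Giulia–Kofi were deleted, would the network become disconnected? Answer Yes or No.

Even without that edge, Giulia still reaches Kofi via Giulia – Zane – Kofi, so the network stays connected. Not a bridge.

No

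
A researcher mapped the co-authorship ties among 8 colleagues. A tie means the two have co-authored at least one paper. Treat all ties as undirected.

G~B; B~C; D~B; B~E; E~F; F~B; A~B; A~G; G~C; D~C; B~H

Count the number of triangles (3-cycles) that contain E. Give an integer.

1

E's neighbors: B and F.
Neighbor pairs that are themselves tied: E–B–F. Each forms one triangle with E, for 1 in total.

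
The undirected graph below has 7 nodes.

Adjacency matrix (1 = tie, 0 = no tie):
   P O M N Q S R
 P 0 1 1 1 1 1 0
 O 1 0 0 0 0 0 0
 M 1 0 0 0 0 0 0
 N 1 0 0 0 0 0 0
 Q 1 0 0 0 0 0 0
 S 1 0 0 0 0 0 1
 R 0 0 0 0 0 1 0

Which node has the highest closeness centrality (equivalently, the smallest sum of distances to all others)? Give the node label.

P

Farness (sum of distances to all others) for each node — M:12, N:12, O:12, P:7, Q:12, R:15, S:10.
The smallest farness is 7, for P, so P has the highest closeness.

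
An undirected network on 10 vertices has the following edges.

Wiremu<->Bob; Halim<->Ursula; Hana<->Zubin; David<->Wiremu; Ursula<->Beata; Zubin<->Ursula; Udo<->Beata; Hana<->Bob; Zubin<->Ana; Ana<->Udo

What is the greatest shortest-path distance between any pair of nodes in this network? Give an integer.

6

Eccentricity of each node (its greatest distance to any other): Ana:5, Beata:6, Bob:4, David:6, Halim:6, Hana:3, Udo:6, Ursula:5, Wiremu:5, Zubin:4.
The maximum eccentricity is 6, realized for instance by the pair Halim–David via Halim – Ursula – Zubin – Hana – Bob – Wiremu – David. So the diameter is 6.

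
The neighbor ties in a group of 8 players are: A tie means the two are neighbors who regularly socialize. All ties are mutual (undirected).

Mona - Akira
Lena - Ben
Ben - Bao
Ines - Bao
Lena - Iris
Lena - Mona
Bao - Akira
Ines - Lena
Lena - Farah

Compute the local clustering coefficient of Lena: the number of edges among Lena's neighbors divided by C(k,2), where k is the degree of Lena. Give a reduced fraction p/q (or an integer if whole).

Lena's neighbors: Ben, Farah, Ines, Iris, and Mona (k = 5).
Possible neighbor pairs: C(5,2) = 10. Edges among them: none → e = 0.
Clustering(Lena) = 0/10 = 0.

0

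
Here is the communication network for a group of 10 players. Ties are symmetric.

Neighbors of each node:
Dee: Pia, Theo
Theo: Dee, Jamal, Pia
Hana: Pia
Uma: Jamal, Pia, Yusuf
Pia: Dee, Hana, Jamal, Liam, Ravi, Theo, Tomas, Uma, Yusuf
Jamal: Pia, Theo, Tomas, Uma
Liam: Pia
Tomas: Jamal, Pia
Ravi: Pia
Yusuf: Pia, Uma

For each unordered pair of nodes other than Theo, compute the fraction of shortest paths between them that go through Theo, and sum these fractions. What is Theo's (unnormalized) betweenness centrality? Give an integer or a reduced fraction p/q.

1/2

Pairs whose geodesics pass through Theo — Jamal–Dee: 1/2.
All other pairs contribute 0.
Summing the contributions gives betweenness(Theo) = 1/2.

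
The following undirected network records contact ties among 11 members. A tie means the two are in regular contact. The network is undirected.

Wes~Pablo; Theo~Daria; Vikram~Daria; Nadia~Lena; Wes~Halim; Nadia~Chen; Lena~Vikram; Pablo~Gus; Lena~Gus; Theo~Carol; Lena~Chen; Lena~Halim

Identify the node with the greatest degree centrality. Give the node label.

Lena

Degrees — Carol:1, Chen:2, Daria:2, Gus:2, Halim:2, Lena:5, Nadia:2, Pablo:2, Theo:2, Vikram:2, Wes:2.
The maximum is 5, attained only by Lena.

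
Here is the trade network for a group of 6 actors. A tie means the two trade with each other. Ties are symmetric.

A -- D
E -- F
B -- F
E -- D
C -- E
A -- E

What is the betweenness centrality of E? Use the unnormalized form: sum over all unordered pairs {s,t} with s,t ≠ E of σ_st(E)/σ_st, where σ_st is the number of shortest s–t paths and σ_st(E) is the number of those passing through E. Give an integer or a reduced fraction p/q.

8

Pairs whose geodesics pass through E — A–B: 1; A–C: 1; A–F: 1; B–C: 1; B–D: 1; C–F: 1; C–D: 1; F–D: 1.
All other pairs contribute 0.
Summing the contributions gives betweenness(E) = 8.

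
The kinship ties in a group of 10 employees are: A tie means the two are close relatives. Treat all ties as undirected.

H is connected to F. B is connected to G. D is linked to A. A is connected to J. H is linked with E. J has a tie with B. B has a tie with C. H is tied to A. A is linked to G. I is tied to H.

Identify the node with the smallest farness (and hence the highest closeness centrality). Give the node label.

A

Farness (sum of distances to all others) for each node — A:15, B:23, C:31, D:23, E:25, F:25, G:19, H:17, I:25, J:19.
The smallest farness is 15, for A, so A has the highest closeness.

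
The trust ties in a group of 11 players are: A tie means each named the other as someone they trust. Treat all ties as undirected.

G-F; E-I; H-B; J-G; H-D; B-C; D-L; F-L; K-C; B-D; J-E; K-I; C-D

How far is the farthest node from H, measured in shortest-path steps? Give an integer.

5

Distances from H: B:1, C:2, D:1, E:5, F:3, G:4, I:4, J:5, K:3, L:2.
The largest is 5 (to J and E), so the eccentricity of H is 5.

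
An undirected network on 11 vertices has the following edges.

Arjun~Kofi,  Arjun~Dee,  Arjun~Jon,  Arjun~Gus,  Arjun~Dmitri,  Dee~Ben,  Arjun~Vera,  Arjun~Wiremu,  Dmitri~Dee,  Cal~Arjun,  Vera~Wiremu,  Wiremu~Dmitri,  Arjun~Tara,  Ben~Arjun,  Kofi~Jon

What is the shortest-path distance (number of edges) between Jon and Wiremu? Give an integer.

2

One shortest route is Jon – Arjun – Wiremu, which uses 2 edges, and Jon and Wiremu are not directly tied, so nothing shorter exists. So d(Jon,Wiremu) = 2.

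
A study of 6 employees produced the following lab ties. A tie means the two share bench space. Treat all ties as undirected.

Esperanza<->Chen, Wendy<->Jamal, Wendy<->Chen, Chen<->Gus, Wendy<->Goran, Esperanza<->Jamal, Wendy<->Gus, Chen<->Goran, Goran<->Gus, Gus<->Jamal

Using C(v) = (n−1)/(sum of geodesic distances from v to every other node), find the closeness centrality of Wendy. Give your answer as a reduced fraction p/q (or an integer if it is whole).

Distances from Wendy: Chen:1, Esperanza:2, Goran:1, Gus:1, Jamal:1. Sum = 6.
n = 6, so closeness = 5/6.

5/6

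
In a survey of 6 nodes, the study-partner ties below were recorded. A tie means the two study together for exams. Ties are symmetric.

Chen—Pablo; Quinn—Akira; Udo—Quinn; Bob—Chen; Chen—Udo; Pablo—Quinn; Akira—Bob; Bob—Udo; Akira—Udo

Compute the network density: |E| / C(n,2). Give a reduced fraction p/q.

There are 9 edges and 6 nodes, so the maximum possible is C(6,2) = 15.
Density = 9/15 = 3/5.

3/5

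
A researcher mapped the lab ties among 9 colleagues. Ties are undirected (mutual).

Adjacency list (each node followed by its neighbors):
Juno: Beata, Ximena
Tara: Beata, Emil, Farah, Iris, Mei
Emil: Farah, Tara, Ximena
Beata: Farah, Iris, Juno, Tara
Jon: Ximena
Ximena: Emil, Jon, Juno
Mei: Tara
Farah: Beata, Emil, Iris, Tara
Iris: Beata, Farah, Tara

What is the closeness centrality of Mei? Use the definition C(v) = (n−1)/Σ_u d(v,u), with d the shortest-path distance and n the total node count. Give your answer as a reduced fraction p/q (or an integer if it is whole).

Distances from Mei: Beata:2, Emil:2, Farah:2, Iris:2, Jon:4, Juno:3, Tara:1, Ximena:3. Sum = 19.
n = 9, so closeness = 8/19.

8/19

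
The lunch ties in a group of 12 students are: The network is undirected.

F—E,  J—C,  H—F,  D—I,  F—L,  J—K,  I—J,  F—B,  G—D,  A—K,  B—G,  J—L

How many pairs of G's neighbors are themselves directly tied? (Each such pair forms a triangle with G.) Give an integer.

0

G's neighbors are B and D, but none of them are tied to each other, so no triangle contains G.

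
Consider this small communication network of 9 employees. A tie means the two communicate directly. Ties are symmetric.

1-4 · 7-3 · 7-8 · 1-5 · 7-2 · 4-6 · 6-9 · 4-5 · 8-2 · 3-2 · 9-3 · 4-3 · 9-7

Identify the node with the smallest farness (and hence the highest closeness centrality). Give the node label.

3

Farness (sum of distances to all others) for each node — 1:19, 2:16, 3:12, 4:13, 5:19, 6:16, 7:14, 8:20, 9:15.
The smallest farness is 12, for 3, so 3 has the highest closeness.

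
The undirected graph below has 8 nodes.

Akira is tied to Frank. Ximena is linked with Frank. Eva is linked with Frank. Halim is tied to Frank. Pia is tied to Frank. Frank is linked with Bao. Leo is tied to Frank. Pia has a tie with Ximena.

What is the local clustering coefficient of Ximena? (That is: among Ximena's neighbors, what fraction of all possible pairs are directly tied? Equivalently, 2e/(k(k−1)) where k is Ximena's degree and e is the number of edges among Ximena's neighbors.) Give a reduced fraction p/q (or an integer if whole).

1

Ximena's neighbors: Frank and Pia (k = 2).
Possible neighbor pairs: C(2,2) = 1. Edges among them: Frank–Pia → e = 1.
Clustering(Ximena) = 1/1.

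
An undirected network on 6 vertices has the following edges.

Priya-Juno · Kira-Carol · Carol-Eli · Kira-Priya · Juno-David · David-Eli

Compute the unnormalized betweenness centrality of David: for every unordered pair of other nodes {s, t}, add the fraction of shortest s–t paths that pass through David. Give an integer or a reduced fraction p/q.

Pairs whose geodesics pass through David — Juno–Eli: 1; Juno–Carol: 1/2; Eli–Priya: 1/2.
All other pairs contribute 0.
Summing the contributions gives betweenness(David) = 2.

2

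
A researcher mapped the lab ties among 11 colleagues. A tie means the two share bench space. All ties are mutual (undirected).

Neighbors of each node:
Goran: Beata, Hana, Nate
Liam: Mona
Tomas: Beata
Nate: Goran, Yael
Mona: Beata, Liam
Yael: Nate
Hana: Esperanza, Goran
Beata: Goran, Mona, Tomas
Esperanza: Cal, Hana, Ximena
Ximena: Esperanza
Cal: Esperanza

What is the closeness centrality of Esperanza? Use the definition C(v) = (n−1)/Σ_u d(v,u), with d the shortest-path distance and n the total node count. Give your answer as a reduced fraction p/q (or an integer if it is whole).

5/14

Distances from Esperanza: Beata:3, Cal:1, Goran:2, Hana:1, Liam:5, Mona:4, Nate:3, Tomas:4, Ximena:1, Yael:4. Sum = 28.
n = 11, so closeness = 10/28 = 5/14.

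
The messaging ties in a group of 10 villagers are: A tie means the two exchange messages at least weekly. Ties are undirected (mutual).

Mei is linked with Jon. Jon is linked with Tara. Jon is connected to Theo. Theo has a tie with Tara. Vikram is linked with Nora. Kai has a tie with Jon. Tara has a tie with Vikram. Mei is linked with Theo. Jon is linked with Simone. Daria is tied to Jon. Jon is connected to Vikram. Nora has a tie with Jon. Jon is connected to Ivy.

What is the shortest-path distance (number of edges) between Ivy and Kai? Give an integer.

2

One shortest route is Ivy – Jon – Kai, which uses 2 edges, and Ivy and Kai are not directly tied, so nothing shorter exists. So d(Ivy,Kai) = 2.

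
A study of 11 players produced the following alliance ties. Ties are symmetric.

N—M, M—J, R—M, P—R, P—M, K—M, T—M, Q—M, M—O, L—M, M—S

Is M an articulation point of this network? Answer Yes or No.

Yes

Removing M leaves {O} with no path to {P and R}, so the network splits into 9 components. M is a cut vertex.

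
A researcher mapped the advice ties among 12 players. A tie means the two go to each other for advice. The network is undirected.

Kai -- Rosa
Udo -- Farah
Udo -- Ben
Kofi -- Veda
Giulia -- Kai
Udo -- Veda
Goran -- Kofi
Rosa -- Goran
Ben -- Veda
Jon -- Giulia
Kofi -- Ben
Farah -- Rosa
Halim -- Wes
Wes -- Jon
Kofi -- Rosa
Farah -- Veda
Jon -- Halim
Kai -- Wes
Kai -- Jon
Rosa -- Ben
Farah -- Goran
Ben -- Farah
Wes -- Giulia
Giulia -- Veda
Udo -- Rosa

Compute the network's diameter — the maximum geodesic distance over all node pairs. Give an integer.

Eccentricity of each node (its greatest distance to any other): Ben:4, Farah:4, Giulia:3, Goran:4, Halim:4, Jon:3, Kai:2, Kofi:4, Rosa:3, Udo:4, Veda:3, Wes:3.
The maximum eccentricity is 4, realized for instance by the pair Halim–Ben via Halim – Wes – Giulia – Veda – Ben. So the diameter is 4.

4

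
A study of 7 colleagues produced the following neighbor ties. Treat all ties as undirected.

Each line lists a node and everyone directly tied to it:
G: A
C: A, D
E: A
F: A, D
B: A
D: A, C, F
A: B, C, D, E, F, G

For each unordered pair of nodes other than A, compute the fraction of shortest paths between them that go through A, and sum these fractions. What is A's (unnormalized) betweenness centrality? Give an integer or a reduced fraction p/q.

Pairs whose geodesics pass through A — G–F: 1; G–E: 1; G–C: 1; G–D: 1; G–B: 1; F–E: 1; F–C: 1/2; F–B: 1; E–C: 1; E–D: 1; E–B: 1; C–B: 1; D–B: 1.
All other pairs contribute 0.
Summing the contributions gives betweenness(A) = 25/2.

25/2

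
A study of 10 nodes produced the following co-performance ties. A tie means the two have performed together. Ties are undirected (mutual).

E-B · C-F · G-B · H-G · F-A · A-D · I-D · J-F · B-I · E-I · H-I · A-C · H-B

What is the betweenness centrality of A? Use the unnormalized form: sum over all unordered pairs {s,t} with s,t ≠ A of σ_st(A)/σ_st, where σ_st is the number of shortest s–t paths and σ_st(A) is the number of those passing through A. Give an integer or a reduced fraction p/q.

Pairs whose geodesics pass through A — C–D: 1; C–E: 1; C–I: 1; C–G: 2/2; C–H: 1; C–B: 1; F–D: 1; F–E: 1; F–I: 1; F–G: 2/2; F–H: 1; F–B: 1; D–J: 1; J–E: 1 … (+4 more pairs).
All other pairs contribute 0.
Summing the contributions gives betweenness(A) = 18.

18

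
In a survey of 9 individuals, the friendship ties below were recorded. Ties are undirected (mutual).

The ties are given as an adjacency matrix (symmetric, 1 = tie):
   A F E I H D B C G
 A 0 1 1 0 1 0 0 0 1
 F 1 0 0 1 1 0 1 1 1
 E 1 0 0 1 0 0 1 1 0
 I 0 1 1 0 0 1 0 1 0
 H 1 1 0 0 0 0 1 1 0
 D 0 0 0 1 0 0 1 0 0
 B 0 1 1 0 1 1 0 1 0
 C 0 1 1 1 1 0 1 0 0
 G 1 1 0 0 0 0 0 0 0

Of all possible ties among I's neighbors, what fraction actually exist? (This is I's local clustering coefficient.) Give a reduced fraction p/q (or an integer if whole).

1/3

I's neighbors: C, D, E, and F (k = 4).
Possible neighbor pairs: C(4,2) = 6. Edges among them: C–E, C–F → e = 2.
Clustering(I) = 2/6 = 1/3.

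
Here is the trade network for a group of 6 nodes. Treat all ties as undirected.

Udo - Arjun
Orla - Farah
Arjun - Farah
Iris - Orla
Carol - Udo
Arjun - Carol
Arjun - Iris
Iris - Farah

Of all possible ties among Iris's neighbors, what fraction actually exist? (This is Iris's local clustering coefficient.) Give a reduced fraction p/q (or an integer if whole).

Iris's neighbors: Arjun, Farah, and Orla (k = 3).
Possible neighbor pairs: C(3,2) = 3. Edges among them: Arjun–Farah, Farah–Orla → e = 2.
Clustering(Iris) = 2/3.

2/3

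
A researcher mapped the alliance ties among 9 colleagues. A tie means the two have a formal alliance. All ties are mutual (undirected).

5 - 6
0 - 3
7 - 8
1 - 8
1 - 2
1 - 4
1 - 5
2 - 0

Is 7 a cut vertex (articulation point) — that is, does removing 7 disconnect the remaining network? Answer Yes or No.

No

Even without 7, every remaining node can still reach every other (the residual graph is connected), so 7 is not a cut vertex.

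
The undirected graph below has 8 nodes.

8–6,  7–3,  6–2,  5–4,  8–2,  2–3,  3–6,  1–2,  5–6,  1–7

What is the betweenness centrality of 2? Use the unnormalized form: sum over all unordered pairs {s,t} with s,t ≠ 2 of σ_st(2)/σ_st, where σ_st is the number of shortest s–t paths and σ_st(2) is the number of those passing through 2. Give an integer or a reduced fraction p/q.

Pairs whose geodesics pass through 2 — 5–1: 1; 3–1: 1/2; 3–8: 1/2; 7–8: 2/3; 4–1: 1; 1–6: 1; 1–8: 1.
All other pairs contribute 0.
Summing the contributions gives betweenness(2) = 17/3.

17/3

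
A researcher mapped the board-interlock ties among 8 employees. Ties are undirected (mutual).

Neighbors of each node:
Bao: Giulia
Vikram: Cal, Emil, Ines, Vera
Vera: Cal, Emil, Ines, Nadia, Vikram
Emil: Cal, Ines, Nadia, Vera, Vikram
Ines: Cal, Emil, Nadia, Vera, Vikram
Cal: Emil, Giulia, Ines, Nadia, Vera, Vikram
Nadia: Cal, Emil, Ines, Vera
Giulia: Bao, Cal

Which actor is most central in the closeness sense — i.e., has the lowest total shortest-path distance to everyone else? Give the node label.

Farness (sum of distances to all others) for each node — Bao:18, Cal:8, Emil:10, Giulia:12, Ines:10, Nadia:11, Vera:10, Vikram:11.
The smallest farness is 8, for Cal, so Cal has the highest closeness.

Cal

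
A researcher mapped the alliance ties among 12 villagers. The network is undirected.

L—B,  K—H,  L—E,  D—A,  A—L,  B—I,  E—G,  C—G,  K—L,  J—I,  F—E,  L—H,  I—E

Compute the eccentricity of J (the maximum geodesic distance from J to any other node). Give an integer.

Distances from J: A:4, B:2, C:4, D:5, E:2, F:3, G:3, H:4, I:1, K:4, L:3.
The largest is 5 (to D), so the eccentricity of J is 5.

5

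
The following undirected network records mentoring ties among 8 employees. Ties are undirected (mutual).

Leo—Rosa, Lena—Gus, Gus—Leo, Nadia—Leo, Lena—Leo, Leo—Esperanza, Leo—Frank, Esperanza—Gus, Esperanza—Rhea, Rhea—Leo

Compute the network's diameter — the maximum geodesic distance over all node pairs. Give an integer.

Eccentricity of each node (its greatest distance to any other): Esperanza:2, Frank:2, Gus:2, Lena:2, Leo:1, Nadia:2, Rhea:2, Rosa:2.
The maximum eccentricity is 2, realized for instance by the pair Frank–Rosa via Frank – Leo – Rosa. So the diameter is 2.

2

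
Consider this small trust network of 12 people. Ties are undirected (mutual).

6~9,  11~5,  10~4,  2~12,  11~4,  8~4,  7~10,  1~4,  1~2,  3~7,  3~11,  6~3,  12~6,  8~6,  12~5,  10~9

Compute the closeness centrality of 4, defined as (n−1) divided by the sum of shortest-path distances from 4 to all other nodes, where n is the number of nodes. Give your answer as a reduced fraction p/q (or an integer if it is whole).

Distances from 4: 1:1, 2:2, 3:2, 5:2, 6:2, 7:2, 8:1, 9:2, 10:1, 11:1, 12:3. Sum = 19.
n = 12, so closeness = 11/19.

11/19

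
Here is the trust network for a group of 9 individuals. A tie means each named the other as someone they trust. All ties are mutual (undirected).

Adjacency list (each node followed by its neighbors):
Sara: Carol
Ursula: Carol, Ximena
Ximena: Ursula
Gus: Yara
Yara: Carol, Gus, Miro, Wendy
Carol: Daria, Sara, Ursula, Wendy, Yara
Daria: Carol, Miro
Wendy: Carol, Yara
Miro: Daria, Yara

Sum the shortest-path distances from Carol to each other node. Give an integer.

Distances from Carol: Daria:1, Gus:2, Miro:2, Sara:1, Ursula:1, Wendy:1, Ximena:2, Yara:1.
Sum = 1 + 2 + 2 + 1 + 1 + 1 + 2 + 1 = 11.

11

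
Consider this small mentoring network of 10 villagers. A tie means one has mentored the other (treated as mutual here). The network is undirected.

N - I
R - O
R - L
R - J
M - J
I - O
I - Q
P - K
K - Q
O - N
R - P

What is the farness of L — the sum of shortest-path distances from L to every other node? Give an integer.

23

Distances from L: I:3, J:2, K:3, M:3, N:3, O:2, P:2, Q:4, R:1.
Sum = 3 + 2 + 3 + 3 + 3 + 2 + 2 + 4 + 1 = 23.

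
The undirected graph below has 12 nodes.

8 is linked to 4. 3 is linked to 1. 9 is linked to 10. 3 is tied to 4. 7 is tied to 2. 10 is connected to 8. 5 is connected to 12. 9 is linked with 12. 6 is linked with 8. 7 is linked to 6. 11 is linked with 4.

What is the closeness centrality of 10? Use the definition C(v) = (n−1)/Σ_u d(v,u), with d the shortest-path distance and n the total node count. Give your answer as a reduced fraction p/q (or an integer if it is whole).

Distances from 10: 1:4, 2:4, 3:3, 4:2, 5:3, 6:2, 7:3, 8:1, 9:1, 11:3, 12:2. Sum = 28.
n = 12, so closeness = 11/28.

11/28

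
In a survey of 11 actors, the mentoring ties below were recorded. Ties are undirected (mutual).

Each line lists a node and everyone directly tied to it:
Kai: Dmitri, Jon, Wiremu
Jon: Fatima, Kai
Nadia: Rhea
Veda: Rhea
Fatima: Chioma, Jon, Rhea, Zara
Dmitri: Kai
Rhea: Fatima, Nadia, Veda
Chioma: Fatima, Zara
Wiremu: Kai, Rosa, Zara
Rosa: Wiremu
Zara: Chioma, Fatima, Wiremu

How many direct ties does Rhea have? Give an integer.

3

Rhea is directly tied to Fatima, Nadia, and Veda. That is 3 neighbors, so the degree of Rhea is 3.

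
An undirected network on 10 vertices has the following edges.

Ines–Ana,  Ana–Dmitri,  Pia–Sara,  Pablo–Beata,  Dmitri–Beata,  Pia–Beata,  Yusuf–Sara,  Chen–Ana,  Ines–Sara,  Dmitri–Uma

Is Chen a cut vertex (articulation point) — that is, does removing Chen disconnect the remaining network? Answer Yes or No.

No

Even without Chen, every remaining node can still reach every other (the residual graph is connected), so Chen is not a cut vertex.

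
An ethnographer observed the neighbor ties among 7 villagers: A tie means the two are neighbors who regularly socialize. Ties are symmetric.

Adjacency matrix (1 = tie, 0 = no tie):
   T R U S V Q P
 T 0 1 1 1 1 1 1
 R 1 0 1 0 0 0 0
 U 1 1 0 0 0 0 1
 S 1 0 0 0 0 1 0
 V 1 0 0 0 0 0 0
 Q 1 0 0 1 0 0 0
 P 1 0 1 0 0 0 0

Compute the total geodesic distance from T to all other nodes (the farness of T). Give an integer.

Distances from T: P:1, Q:1, R:1, S:1, U:1, V:1.
Sum = 1 + 1 + 1 + 1 + 1 + 1 = 6.

6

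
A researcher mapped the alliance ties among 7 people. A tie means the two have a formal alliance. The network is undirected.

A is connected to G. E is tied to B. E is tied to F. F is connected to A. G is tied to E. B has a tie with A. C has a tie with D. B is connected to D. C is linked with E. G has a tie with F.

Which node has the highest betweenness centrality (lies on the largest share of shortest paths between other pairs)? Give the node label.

E

Unnormalized betweenness of each node: A:5/3, B:11/3, C:7/6, D:3/4, E:67/12, F:7/12, G:7/12.
E has the largest value, 67/12, making it the main broker — the node through which the most shortest paths run.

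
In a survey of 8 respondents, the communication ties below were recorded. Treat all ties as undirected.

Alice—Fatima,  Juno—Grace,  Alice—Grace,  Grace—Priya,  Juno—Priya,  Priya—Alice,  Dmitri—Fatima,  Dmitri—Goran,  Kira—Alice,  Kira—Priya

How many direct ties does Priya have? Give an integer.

4

Priya is directly tied to Alice, Grace, Juno, and Kira. That is 4 neighbors, so the degree of Priya is 4.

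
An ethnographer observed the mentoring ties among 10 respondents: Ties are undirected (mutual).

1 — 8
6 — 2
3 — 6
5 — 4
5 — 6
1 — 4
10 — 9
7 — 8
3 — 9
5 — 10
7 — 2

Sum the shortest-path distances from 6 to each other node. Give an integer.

17

Distances from 6: 1:3, 2:1, 3:1, 4:2, 5:1, 7:2, 8:3, 9:2, 10:2.
Sum = 3 + 1 + 1 + 2 + 1 + 2 + 3 + 2 + 2 = 17.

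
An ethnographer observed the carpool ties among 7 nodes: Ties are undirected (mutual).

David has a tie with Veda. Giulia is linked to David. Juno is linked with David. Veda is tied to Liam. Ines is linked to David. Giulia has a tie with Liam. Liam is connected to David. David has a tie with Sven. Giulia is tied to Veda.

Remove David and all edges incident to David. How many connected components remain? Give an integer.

Without David, the remaining ties split the others into: {Giulia, Liam, Veda}; {Juno}; {Ines}; {Sven}.
That's 4 separate components.

4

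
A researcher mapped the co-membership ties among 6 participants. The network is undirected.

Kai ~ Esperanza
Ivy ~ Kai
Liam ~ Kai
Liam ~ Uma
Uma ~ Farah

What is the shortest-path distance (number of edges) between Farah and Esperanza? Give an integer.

4

One shortest route is Farah – Uma – Liam – Kai – Esperanza, which uses 4 edges, and at distance 3 from Farah we only reach {Kai}, which does not include Esperanza. So d(Farah,Esperanza) = 4.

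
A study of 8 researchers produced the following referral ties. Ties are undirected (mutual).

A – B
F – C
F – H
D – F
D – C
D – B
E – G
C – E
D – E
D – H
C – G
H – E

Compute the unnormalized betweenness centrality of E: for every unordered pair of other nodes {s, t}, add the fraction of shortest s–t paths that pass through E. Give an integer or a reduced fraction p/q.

17/6

Pairs whose geodesics pass through E — H–G: 1; H–C: 1/3; D–G: 1/2; G–B: 1/2; G–A: 1/2.
All other pairs contribute 0.
Summing the contributions gives betweenness(E) = 17/6.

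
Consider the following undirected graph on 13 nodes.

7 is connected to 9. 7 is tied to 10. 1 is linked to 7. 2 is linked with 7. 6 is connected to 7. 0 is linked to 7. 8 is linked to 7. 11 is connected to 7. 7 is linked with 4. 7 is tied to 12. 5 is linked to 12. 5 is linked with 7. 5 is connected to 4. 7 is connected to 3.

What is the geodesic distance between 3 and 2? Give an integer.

2

One shortest route is 3 – 7 – 2, which uses 2 edges, and 3 and 2 are not directly tied, so nothing shorter exists. So d(3,2) = 2.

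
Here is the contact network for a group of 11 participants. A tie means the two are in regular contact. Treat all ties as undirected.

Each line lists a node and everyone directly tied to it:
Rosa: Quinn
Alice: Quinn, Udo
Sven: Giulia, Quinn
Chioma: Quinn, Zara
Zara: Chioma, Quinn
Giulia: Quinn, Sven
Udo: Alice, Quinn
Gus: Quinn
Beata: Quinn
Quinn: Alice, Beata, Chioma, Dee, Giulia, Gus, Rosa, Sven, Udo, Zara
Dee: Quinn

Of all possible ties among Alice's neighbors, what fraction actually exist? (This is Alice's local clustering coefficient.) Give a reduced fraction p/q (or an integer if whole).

Alice's neighbors: Quinn and Udo (k = 2).
Possible neighbor pairs: C(2,2) = 1. Edges among them: Quinn–Udo → e = 1.
Clustering(Alice) = 1/1.

1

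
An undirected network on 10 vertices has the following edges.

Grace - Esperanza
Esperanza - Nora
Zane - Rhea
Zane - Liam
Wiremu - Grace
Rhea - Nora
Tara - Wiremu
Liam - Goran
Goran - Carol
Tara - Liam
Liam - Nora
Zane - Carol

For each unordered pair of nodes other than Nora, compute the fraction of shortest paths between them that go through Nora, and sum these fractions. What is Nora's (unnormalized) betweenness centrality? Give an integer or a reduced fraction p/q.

323/30

Pairs whose geodesics pass through Nora — Carol–Grace: 3/5; Carol–Esperanza: 3/3; Goran–Grace: 1/2; Goran–Esperanza: 1; Goran–Rhea: 1/3; Liam–Grace: 1/2; Liam–Esperanza: 1; Liam–Rhea: 1/2; Tara–Esperanza: 1/2; Tara–Rhea: 1/2; Wiremu–Rhea: 2/3; Grace–Rhea: 1; Grace–Zane: 2/3; Esperanza–Rhea: 1 … (+1 more pairs).
All other pairs contribute 0.
Summing the contributions gives betweenness(Nora) = 323/30.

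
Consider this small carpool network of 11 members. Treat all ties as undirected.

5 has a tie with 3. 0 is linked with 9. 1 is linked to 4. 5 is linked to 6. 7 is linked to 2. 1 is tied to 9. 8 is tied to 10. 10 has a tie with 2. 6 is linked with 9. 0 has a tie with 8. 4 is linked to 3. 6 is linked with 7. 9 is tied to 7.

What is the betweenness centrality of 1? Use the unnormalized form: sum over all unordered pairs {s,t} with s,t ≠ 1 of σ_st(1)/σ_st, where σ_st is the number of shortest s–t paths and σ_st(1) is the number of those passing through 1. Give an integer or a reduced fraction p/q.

Pairs whose geodesics pass through 1 — 0–3: 1/2; 0–4: 1; 8–3: 1/2; 8–4: 1; 10–4: 2/2; 2–4: 1; 7–4: 1; 6–4: 1/2; 3–9: 1/2; 4–9: 1.
All other pairs contribute 0.
Summing the contributions gives betweenness(1) = 8.

8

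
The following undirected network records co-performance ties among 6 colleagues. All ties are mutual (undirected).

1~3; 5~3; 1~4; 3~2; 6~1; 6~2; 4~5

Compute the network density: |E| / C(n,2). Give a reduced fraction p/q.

7/15

There are 7 edges and 6 nodes, so the maximum possible is C(6,2) = 15.
Density = 7/15.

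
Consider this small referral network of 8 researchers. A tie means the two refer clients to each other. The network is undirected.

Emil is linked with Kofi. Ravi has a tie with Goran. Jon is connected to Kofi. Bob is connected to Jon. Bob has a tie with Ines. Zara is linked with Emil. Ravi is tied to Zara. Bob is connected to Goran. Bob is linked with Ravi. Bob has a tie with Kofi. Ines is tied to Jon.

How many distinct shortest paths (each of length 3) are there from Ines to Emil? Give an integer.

The shortest distance is 3. The length-3 paths are: Ines–Jon–Kofi–Emil; Ines–Bob–Kofi–Emil.
That gives 2 distinct shortest paths.

2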